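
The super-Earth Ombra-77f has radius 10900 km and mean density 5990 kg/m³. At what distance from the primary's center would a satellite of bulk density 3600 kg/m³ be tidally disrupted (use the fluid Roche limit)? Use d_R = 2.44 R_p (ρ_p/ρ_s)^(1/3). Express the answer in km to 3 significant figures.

31500 km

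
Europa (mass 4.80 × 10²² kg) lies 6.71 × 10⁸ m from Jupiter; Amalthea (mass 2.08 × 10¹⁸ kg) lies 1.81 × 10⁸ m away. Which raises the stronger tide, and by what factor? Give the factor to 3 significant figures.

Europa, by a factor of ≈ 453

Tidal acceleration ∝ M/d³, so compare M/d³ for each.
Europa: (4.80 × 10²²) / (6.71 × 10⁸)³ = 1.589 × 10⁻⁴
Amalthea: (2.08 × 10¹⁸) / (1.81 × 10⁸)³ = 3.508 × 10⁻⁷
Ratio (larger/smaller) = 453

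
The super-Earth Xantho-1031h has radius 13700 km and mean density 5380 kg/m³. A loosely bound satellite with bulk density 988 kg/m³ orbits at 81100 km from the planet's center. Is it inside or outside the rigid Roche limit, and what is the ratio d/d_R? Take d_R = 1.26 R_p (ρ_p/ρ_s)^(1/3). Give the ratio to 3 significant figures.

outside; d/d_R ≈ 2.67

d_R = 1.26 × (13700 km) × (5380/988)^(1/3) = 30370 km
d/d_R = (81100) / (30370) = 2.67
Since d/d_R > 1, the body is outside the Roche limit.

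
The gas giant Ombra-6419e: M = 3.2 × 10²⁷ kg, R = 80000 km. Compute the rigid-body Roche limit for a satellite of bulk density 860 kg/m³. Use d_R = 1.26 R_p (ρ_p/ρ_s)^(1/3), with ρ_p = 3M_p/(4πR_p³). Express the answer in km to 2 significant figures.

ρ_p = 3M_p/(4πR_p³) = 3 × (3.2 × 10²⁷) / (4π × (8.0 × 10⁷ m)³) = 1500 kg/m³
d_R = 1.26 × 80000 km × (1500/860)^(1/3)
    = 1.2 × 10⁵ km

1.2 × 10⁵ km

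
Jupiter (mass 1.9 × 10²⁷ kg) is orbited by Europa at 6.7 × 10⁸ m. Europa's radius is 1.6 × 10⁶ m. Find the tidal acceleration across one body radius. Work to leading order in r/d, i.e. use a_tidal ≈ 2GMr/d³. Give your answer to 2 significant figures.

Δa = 2GMr/d³
   = 2 × (6.674 × 10⁻¹¹) × (1.9 × 10²⁷) × (1.6 × 10⁶) / (6.7 × 10⁸)³
   = 1.3 × 10⁻³ m/s²

1.3 × 10⁻³ m/s²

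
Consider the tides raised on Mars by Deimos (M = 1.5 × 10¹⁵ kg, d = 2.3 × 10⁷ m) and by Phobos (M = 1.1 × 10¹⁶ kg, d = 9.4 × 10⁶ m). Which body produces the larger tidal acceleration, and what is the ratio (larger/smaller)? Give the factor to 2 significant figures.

Phobos, by a factor of ≈ 110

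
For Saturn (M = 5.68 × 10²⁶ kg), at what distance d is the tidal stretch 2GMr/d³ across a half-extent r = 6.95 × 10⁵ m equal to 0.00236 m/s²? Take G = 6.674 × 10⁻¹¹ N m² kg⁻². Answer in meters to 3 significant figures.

2.82 × 10⁸ m

2GMr/d³ = a_tidal  ⇒  d = (2GMr / a_tidal)^(1/3)
d = (2 × 6.674×10⁻¹¹ × (5.68 × 10²⁶) × (6.95 × 10⁵) / (0.00236))^(1/3)
  = 2.82 × 10⁸ m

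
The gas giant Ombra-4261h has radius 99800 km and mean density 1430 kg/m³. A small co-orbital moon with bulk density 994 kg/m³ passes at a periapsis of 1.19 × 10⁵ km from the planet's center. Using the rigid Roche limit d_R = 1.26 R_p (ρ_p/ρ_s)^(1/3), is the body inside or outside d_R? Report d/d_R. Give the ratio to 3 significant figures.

d_R = 1.26 × (99800 km) × (1430/994)^(1/3) = 1.420 × 10⁵ km
d/d_R = (1.19 × 10⁵) / (1.420 × 10⁵) = 0.838
Since d/d_R < 1, the body is inside the Roche limit.

inside; d/d_R ≈ 0.838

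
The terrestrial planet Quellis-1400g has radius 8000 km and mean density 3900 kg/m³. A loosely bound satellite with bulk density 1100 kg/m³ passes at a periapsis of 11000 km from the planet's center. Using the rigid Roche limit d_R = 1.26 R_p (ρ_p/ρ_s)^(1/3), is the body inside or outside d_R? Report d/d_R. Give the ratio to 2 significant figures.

d_R = 1.26 × (8000 km) × (3900/1100)^(1/3) = 15370 km
d/d_R = (11000) / (15370) = 0.72
Since d/d_R < 1, the body is inside the Roche limit.

inside; d/d_R ≈ 0.72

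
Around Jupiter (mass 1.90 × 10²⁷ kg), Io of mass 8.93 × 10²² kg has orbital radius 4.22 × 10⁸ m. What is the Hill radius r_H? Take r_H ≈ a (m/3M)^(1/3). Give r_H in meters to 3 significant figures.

1.06 × 10⁷ m

r_H ≈ a (m/3M)^(1/3)
    = (4.22 × 10⁸) × (8.93 × 10²² / (3 × 1.90 × 10²⁷))^(1/3)
    = 1.06 × 10⁷ m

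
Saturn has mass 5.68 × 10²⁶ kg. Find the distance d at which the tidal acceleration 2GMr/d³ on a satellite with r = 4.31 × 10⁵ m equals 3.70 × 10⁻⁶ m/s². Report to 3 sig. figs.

2GMr/d³ = a_tidal  ⇒  d = (2GMr / a_tidal)^(1/3)
d = (2 × 6.674×10⁻¹¹ × (5.68 × 10²⁶) × (4.31 × 10⁵) / (3.70 × 10⁻⁶))^(1/3)
  = 2.07 × 10⁹ m

2.07 × 10⁹ m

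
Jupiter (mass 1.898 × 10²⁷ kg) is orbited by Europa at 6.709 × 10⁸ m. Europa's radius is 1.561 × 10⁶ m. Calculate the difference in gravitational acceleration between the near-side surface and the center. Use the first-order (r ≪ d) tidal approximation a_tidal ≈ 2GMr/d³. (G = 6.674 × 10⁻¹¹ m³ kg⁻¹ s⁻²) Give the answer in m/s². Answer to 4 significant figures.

1.310 × 10⁻³ m/s²

Differencing GM/(d−r)² and GM/d² to first order in r/d gives 2GMr/d³.
Δa = 2GMr/d³
   = 2 × (6.674 × 10⁻¹¹) × (1.898 × 10²⁷) × (1.561 × 10⁶) / (6.709 × 10⁸)³
   = 1.310 × 10⁻³ m/s²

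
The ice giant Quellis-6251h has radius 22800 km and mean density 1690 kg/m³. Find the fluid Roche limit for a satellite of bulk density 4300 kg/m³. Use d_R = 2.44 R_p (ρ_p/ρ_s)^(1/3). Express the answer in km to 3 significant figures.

d_R = 2.44 × 22800 km × (1690/4300)^(1/3)
    = 40800 km

40800 km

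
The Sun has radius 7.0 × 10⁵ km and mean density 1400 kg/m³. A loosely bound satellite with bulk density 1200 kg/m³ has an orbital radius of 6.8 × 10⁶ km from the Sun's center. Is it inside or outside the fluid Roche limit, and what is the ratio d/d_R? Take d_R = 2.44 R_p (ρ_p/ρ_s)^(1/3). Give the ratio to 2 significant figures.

d_R = 2.44 × (7.0 × 10⁵ km) × (1400/1200)^(1/3) = 1.798 × 10⁶ km
d/d_R = (6.8 × 10⁶) / (1.798 × 10⁶) = 3.8
Since d/d_R > 1, the body is outside the Roche limit.

outside; d/d_R ≈ 3.8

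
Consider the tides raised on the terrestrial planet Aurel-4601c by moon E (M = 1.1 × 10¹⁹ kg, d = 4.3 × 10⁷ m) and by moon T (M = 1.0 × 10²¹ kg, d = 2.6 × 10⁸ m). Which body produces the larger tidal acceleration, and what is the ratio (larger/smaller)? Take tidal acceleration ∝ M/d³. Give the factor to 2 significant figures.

Moon E, by a factor of ≈ 2.4

Compare M/d³ for the two perturbers:
Moon E: (1.1 × 10¹⁹) / (4.3 × 10⁷)³ = 1.384 × 10⁻⁴
Moon T: (1.0 × 10²¹) / (2.6 × 10⁸)³ = 5.690 × 10⁻⁵
Ratio (larger/smaller) = 2.4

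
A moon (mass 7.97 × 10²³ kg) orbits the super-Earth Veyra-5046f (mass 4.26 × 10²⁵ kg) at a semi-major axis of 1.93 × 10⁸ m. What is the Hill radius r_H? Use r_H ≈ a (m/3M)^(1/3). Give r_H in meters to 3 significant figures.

3.55 × 10⁷ m

r_H ≈ a (m/3M)^(1/3)
    = (1.93 × 10⁸) × (7.97 × 10²³ / (3 × 4.26 × 10²⁵))^(1/3)
    = 3.55 × 10⁷ m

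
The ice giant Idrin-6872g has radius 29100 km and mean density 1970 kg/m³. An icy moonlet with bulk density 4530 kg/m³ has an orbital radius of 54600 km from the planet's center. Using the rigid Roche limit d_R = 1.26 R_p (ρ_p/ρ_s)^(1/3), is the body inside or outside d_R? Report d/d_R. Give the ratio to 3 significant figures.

outside; d/d_R ≈ 1.97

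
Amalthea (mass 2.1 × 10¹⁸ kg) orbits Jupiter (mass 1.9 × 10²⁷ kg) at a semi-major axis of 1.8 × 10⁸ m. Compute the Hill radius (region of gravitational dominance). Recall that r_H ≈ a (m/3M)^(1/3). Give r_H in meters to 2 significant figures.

1.3 × 10⁵ m

r_H ≈ a (m/3M)^(1/3)
    = (1.8 × 10⁸) × (2.1 × 10¹⁸ / (3 × 1.9 × 10²⁷))^(1/3)
    = 1.3 × 10⁵ m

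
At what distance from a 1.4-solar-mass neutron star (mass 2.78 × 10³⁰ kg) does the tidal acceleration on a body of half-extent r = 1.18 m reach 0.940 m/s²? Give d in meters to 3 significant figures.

2GMr/d³ = a_tidal  ⇒  d = (2GMr / a_tidal)^(1/3)
d = (2 × 6.674×10⁻¹¹ × (2.78 × 10³⁰) × (1.18) / (0.940))^(1/3)
  = 7.75 × 10⁶ m

7.75 × 10⁶ m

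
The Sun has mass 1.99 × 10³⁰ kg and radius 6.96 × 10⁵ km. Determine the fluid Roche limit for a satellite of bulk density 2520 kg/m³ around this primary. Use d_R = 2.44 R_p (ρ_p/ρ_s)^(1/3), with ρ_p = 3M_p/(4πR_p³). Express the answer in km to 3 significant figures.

ρ_p = 3M_p/(4πR_p³) = 3 × (1.99 × 10³⁰) / (4π × (6.96 × 10⁸ m)³) = 1410 kg/m³
d_R = 2.44 × 6.96 × 10⁵ km × (1410/2520)^(1/3)
    = 1.40 × 10⁶ km

1.40 × 10⁶ km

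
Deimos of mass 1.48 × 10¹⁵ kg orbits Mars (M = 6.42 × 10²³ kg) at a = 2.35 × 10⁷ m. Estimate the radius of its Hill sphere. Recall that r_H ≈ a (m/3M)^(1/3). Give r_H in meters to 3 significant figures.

2.15 × 10⁴ m

r_H ≈ a (m/3M)^(1/3)
    = (2.35 × 10⁷) × (1.48 × 10¹⁵ / (3 × 6.42 × 10²³))^(1/3)
    = 2.15 × 10⁴ m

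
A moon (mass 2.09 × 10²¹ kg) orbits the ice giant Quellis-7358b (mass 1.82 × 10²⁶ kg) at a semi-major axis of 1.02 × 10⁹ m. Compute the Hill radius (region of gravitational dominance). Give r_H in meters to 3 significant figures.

1.60 × 10⁷ m

r_H ≈ a (m/3M)^(1/3)
    = (1.02 × 10⁹) × (2.09 × 10²¹ / (3 × 1.82 × 10²⁶))^(1/3)
    = 1.60 × 10⁷ m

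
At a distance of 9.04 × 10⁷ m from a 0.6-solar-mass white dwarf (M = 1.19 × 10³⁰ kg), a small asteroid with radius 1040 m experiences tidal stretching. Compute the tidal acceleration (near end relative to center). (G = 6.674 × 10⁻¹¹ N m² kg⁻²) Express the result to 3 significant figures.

Since r ≪ d, expand the inverse-square field across one radius to get the leading 2GMr/d³ term.
a_tidal = 2GMr/d³
        = 2 × (6.674 × 10⁻¹¹) × (1.19 × 10³⁰) × (1040) / (9.04 × 10⁷)³
        = 2.24 × 10⁻¹ m/s²

2.24 × 10⁻¹ m/s²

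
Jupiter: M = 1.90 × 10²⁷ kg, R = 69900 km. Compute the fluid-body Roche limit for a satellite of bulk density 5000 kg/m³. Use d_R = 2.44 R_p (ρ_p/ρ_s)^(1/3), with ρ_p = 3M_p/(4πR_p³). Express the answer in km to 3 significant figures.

1.10 × 10⁵ km

ρ_p = 3M_p/(4πR_p³) = 3 × (1.90 × 10²⁷) / (4π × (6.99 × 10⁷ m)³) = 1330 kg/m³
d_R = 2.44 × 69900 km × (1330/5000)^(1/3)
    = 1.10 × 10⁵ km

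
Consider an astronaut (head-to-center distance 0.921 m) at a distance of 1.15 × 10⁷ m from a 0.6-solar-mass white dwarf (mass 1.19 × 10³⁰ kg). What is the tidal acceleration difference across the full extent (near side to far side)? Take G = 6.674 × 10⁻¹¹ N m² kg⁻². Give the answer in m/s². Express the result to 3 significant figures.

1.92 × 10⁻¹ m/s²

Δa = 4GMr/d³
   = 4 × (6.674 × 10⁻¹¹) × (1.19 × 10³⁰) × (0.921) / (1.15 × 10⁷)³
   = 1.92 × 10⁻¹ m/s²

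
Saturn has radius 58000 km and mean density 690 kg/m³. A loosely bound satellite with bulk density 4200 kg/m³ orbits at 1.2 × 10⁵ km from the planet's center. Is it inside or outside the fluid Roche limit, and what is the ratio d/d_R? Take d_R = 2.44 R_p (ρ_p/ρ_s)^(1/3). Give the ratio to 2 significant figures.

outside; d/d_R ≈ 1.5

d_R = 2.44 × (58000 km) × (690/4200)^(1/3) = 77510 km
d/d_R = (1.2 × 10⁵) / (77510) = 1.5
Since d/d_R > 1, the body is outside the Roche limit.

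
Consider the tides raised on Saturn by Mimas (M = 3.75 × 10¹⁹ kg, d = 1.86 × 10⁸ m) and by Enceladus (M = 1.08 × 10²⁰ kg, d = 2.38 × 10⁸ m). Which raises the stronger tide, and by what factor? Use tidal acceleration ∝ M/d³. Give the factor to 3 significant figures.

The tide-raising term goes as M/d³ (the gradient of a 1/d² field).
Mimas: (3.75 × 10¹⁹) / (1.86 × 10⁸)³ = 5.828 × 10⁻⁶
Enceladus: (1.08 × 10²⁰) / (2.38 × 10⁸)³ = 8.011 × 10⁻⁶
Ratio (larger/smaller) = 1.37

Enceladus, by a factor of ≈ 1.37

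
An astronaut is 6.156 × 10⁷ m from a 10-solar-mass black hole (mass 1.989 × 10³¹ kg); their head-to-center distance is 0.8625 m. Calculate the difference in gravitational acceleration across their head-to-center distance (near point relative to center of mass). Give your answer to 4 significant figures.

a_tidal = 2GMr/d³
        = 2 × (6.674 × 10⁻¹¹) × (1.989 × 10³¹) × (0.8625) / (6.156 × 10⁷)³
        = 9.816 × 10⁻³ m/s²

9.816 × 10⁻³ m/s²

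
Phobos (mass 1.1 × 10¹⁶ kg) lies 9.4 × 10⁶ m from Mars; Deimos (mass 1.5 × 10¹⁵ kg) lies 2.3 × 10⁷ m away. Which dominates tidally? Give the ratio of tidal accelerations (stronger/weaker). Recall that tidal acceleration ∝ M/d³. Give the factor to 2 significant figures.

Phobos, by a factor of ≈ 110

Compare M/d³ for the two perturbers:
Phobos: (1.1 × 10¹⁶) / (9.4 × 10⁶)³ = 1.324 × 10⁻⁵
Deimos: (1.5 × 10¹⁵) / (2.3 × 10⁷)³ = 1.233 × 10⁻⁷
Ratio (larger/smaller) = 110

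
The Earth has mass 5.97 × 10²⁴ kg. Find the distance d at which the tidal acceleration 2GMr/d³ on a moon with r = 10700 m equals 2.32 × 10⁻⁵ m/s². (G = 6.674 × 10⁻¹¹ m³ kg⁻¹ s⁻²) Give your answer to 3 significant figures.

7.16 × 10⁷ m

2GMr/d³ = a_tidal  ⇒  d = (2GMr / a_tidal)^(1/3)
d = (2 × 6.674×10⁻¹¹ × (5.97 × 10²⁴) × (10700) / (2.32 × 10⁻⁵))^(1/3)
  = 7.16 × 10⁷ m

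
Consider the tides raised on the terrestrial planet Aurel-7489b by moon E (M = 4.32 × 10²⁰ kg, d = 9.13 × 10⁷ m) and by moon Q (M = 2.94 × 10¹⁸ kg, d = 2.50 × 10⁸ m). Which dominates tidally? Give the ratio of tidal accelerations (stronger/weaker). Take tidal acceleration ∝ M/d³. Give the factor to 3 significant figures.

Tidal stretch scales as M/d³; compute that for each body.
Moon E: (4.32 × 10²⁰) / (9.13 × 10⁷)³ = 5.676 × 10⁻⁴
Moon Q: (2.94 × 10¹⁸) / (2.50 × 10⁸)³ = 1.882 × 10⁻⁷
Ratio (larger/smaller) = 3020

Moon E, by a factor of ≈ 3020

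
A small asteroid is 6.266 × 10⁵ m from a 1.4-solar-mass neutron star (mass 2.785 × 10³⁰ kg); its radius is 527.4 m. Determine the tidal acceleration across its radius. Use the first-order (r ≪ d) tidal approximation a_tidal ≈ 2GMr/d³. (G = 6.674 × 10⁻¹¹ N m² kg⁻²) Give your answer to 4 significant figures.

7.969 × 10⁵ m/s²

Since r ≪ d, expand the inverse-square field across one radius to get the leading 2GMr/d³ term.
Δg = 2GMr/d³
   = 2 × (6.674 × 10⁻¹¹) × (2.785 × 10³⁰) × (527.4) / (6.266 × 10⁵)³
   = 7.969 × 10⁵ m/s²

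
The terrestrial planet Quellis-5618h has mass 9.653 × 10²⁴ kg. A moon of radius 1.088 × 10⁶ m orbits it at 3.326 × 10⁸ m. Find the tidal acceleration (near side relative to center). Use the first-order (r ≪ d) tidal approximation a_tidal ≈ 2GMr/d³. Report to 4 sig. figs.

3.810 × 10⁻⁵ m/s²

Differencing GM/(d−r)² and GM/d² to first order in r/d gives 2GMr/d³.
Δa = 2GMr/d³
   = 2 × (6.674 × 10⁻¹¹) × (9.653 × 10²⁴) × (1.088 × 10⁶) / (3.326 × 10⁸)³
   = 3.810 × 10⁻⁵ m/s²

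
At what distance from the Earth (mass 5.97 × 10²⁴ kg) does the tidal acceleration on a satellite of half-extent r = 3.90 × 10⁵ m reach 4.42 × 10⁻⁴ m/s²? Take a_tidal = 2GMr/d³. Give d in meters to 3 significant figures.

8.89 × 10⁷ m

2GMr/d³ = a_tidal  ⇒  d = (2GMr / a_tidal)^(1/3)
d = (2 × 6.674×10⁻¹¹ × (5.97 × 10²⁴) × (3.90 × 10⁵) / (4.42 × 10⁻⁴))^(1/3)
  = 8.89 × 10⁷ m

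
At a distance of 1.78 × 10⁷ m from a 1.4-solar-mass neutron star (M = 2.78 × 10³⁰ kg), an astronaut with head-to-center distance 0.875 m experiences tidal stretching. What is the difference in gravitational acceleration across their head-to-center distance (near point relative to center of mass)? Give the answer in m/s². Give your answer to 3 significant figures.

a_tidal = 2GMr/d³
        = 2 × (6.674 × 10⁻¹¹) × (2.78 × 10³⁰) × (0.875) / (1.78 × 10⁷)³
        = 5.76 × 10⁻² m/s²

5.76 × 10⁻² m/s²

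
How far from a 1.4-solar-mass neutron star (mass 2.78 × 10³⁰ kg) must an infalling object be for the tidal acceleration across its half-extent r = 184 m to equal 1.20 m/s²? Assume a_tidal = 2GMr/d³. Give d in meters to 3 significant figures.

2GMr/d³ = a_tidal  ⇒  d = (2GMr / a_tidal)^(1/3)
d = (2 × 6.674×10⁻¹¹ × (2.78 × 10³⁰) × (184) / (1.20))^(1/3)
  = 3.85 × 10⁷ m

3.85 × 10⁷ m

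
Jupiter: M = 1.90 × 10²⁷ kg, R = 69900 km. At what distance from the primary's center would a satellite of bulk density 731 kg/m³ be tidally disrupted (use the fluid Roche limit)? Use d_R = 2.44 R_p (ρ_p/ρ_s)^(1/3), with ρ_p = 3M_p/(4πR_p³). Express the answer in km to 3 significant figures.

2.08 × 10⁵ km

ρ_p = 3M_p/(4πR_p³) = 3 × (1.90 × 10²⁷) / (4π × (6.99 × 10⁷ m)³) = 1330 kg/m³
d_R = 2.44 × 69900 km × (1330/731)^(1/3)
    = 2.08 × 10⁵ km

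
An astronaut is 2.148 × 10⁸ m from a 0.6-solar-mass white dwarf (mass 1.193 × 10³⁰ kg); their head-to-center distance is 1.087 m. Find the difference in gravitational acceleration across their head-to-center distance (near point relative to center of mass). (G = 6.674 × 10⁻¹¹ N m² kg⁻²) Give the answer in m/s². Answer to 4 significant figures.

1.747 × 10⁻⁵ m/s²

Δa = 2GMr/d³
   = 2 × (6.674 × 10⁻¹¹) × (1.193 × 10³⁰) × (1.087) / (2.148 × 10⁸)³
   = 1.747 × 10⁻⁵ m/s²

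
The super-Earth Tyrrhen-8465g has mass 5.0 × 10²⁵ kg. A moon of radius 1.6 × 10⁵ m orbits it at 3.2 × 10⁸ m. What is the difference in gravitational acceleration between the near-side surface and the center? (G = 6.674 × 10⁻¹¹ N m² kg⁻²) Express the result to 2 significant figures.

3.3 × 10⁻⁵ m/s²

Differencing GM/(d−r)² and GM/d² to first order in r/d gives 2GMr/d³.
Δg = 2GMr/d³
   = 2 × (6.674 × 10⁻¹¹) × (5.0 × 10²⁵) × (1.6 × 10⁵) / (3.2 × 10⁸)³
   = 3.3 × 10⁻⁵ m/s²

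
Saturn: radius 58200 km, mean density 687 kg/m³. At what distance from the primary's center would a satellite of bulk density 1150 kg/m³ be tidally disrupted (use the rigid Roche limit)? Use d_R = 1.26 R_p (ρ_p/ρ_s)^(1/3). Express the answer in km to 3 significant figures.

61800 km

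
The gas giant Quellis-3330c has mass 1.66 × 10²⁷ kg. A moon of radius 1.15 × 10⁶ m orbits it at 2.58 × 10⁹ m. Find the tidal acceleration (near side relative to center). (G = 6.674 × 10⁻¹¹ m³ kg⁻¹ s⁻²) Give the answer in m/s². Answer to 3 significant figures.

1.48 × 10⁻⁵ m/s²

Δg = 2GMr/d³
   = 2 × (6.674 × 10⁻¹¹) × (1.66 × 10²⁷) × (1.15 × 10⁶) / (2.58 × 10⁹)³
   = 1.48 × 10⁻⁵ m/s²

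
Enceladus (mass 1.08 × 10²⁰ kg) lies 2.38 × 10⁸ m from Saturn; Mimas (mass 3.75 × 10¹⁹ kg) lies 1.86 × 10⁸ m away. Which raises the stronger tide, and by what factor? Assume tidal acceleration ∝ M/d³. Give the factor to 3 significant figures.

Enceladus, by a factor of ≈ 1.37

Tidal stretch scales as M/d³; compute that for each body.
Enceladus: (1.08 × 10²⁰) / (2.38 × 10⁸)³ = 8.011 × 10⁻⁶
Mimas: (3.75 × 10¹⁹) / (1.86 × 10⁸)³ = 5.828 × 10⁻⁶
Ratio (larger/smaller) = 1.37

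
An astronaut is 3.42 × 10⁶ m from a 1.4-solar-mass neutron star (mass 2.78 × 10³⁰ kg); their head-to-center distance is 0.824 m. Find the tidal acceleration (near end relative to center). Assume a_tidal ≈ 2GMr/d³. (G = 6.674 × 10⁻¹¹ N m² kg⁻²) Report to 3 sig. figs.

Δa = 2GMr/d³
   = 2 × (6.674 × 10⁻¹¹) × (2.78 × 10³⁰) × (0.824) / (3.42 × 10⁶)³
   = 7.64 m/s²

7.64 m/s²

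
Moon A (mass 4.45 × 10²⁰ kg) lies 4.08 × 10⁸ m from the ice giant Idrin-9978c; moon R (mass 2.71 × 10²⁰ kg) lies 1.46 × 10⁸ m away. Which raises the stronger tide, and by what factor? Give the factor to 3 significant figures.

Compare M/d³ for the two perturbers:
Moon A: (4.45 × 10²⁰) / (4.08 × 10⁸)³ = 6.552 × 10⁻⁶
Moon R: (2.71 × 10²⁰) / (1.46 × 10⁸)³ = 8.708 × 10⁻⁵
Ratio (larger/smaller) = 13.3

Moon R, by a factor of ≈ 13.3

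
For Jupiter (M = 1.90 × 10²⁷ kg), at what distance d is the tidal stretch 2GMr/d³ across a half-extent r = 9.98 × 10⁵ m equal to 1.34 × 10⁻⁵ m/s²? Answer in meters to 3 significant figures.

2.66 × 10⁹ m

2GMr/d³ = a_tidal  ⇒  d = (2GMr / a_tidal)^(1/3)
d = (2 × 6.674×10⁻¹¹ × (1.90 × 10²⁷) × (9.98 × 10⁵) / (1.34 × 10⁻⁵))^(1/3)
  = 2.66 × 10⁹ m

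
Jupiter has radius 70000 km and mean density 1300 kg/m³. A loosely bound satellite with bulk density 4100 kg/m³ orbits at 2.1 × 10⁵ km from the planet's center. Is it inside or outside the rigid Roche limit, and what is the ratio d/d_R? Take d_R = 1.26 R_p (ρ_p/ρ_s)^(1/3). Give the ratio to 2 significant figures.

outside; d/d_R ≈ 3.5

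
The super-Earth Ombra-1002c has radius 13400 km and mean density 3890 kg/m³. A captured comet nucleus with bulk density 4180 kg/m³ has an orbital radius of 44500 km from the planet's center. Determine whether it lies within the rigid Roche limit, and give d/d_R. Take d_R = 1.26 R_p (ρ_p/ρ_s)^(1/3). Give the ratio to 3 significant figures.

d_R = 1.26 × (13400 km) × (3890/4180)^(1/3) = 16480 km
d/d_R = (44500) / (16480) = 2.70
Since d/d_R > 1, the body is outside the Roche limit.

outside; d/d_R ≈ 2.70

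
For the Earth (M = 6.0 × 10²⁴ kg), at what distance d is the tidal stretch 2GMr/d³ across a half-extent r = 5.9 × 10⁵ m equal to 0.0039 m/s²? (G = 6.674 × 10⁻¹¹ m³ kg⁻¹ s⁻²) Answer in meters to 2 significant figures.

2GMr/d³ = a_tidal  ⇒  d = (2GMr / a_tidal)^(1/3)
d = (2 × 6.674×10⁻¹¹ × (6.0 × 10²⁴) × (5.9 × 10⁵) / (0.0039))^(1/3)
  = 4.9 × 10⁷ m

4.9 × 10⁷ m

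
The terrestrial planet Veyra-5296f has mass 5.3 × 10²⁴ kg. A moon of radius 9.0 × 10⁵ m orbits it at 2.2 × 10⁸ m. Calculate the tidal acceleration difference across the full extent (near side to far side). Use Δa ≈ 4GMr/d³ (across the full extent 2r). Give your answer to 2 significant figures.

1.2 × 10⁻⁴ m/s²

Δa = 4GMr/d³
   = 4 × (6.674 × 10⁻¹¹) × (5.3 × 10²⁴) × (9.0 × 10⁵) / (2.2 × 10⁸)³
   = 1.2 × 10⁻⁴ m/s²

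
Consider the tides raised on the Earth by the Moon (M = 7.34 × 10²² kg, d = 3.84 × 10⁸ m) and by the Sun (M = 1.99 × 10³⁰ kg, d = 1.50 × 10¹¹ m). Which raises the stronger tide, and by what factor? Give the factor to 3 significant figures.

Compare M/d³ for the two perturbers:
The Moon: (7.34 × 10²²) / (3.84 × 10⁸)³ = 1.296 × 10⁻³
The Sun: (1.99 × 10³⁰) / (1.50 × 10¹¹)³ = 5.896 × 10⁻⁴
Ratio (larger/smaller) = 2.20

The Moon, by a factor of ≈ 2.20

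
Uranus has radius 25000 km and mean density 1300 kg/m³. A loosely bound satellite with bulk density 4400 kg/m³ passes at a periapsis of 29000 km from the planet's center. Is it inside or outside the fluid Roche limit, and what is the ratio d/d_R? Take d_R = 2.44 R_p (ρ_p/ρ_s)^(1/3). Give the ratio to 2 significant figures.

d_R = 2.44 × (25000 km) × (1300/4400)^(1/3) = 40630 km
d/d_R = (29000) / (40630) = 0.71
Since d/d_R < 1, the body is inside the Roche limit.

inside; d/d_R ≈ 0.71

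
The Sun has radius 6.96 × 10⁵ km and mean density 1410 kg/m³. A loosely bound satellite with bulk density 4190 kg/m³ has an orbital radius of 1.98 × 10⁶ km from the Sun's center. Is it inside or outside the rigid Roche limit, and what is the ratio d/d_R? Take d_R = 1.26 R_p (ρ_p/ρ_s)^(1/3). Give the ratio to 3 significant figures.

d_R = 1.26 × (6.96 × 10⁵ km) × (1410/4190)^(1/3) = 6.100 × 10⁵ km
d/d_R = (1.98 × 10⁶) / (6.100 × 10⁵) = 3.25
Since d/d_R > 1, the body is outside the Roche limit.

outside; d/d_R ≈ 3.25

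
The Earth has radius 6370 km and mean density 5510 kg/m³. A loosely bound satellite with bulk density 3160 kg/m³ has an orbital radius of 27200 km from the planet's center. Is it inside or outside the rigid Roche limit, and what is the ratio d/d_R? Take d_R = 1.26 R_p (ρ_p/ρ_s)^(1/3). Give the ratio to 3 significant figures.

outside; d/d_R ≈ 2.82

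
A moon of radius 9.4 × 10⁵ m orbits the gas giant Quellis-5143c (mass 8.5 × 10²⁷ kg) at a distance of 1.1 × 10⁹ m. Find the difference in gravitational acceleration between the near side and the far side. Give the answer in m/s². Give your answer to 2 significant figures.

1.6 × 10⁻³ m/s²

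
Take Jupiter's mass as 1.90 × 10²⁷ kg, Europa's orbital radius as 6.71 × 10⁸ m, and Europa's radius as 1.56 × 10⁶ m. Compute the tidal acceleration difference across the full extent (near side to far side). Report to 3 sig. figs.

Δg = 4GMr/d³
   = 4 × (6.674 × 10⁻¹¹) × (1.90 × 10²⁷) × (1.56 × 10⁶) / (6.71 × 10⁸)³
   = 2.62 × 10⁻³ m/s²

2.62 × 10⁻³ m/s²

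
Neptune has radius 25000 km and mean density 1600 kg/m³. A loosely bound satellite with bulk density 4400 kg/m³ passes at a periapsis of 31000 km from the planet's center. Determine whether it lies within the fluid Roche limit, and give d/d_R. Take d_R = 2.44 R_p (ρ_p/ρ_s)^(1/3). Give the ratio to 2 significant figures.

inside; d/d_R ≈ 0.71

d_R = 2.44 × (25000 km) × (1600/4400)^(1/3) = 43540 km
d/d_R = (31000) / (43540) = 0.71
Since d/d_R < 1, the body is inside the Roche limit.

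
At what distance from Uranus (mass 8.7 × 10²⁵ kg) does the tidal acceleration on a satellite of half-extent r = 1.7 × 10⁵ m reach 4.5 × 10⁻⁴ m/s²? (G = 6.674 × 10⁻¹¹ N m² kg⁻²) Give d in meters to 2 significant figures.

2GMr/d³ = a_tidal  ⇒  d = (2GMr / a_tidal)^(1/3)
d = (2 × 6.674×10⁻¹¹ × (8.7 × 10²⁵) × (1.7 × 10⁵) / (4.5 × 10⁻⁴))^(1/3)
  = 1.6 × 10⁸ m

1.6 × 10⁸ m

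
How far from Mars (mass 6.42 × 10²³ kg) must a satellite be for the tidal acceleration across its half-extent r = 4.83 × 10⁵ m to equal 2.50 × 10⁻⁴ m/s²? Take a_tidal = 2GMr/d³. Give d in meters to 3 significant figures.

5.49 × 10⁷ m

2GMr/d³ = a_tidal  ⇒  d = (2GMr / a_tidal)^(1/3)
d = (2 × 6.674×10⁻¹¹ × (6.42 × 10²³) × (4.83 × 10⁵) / (2.50 × 10⁻⁴))^(1/3)
  = 5.49 × 10⁷ m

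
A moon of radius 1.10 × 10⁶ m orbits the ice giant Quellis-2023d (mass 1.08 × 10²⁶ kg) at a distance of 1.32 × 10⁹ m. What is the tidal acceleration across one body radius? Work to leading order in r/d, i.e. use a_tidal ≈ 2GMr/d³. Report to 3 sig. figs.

6.89 × 10⁻⁶ m/s²

a_tidal = 2GMr/d³
        = 2 × (6.674 × 10⁻¹¹) × (1.08 × 10²⁶) × (1.10 × 10⁶) / (1.32 × 10⁹)³
        = 6.89 × 10⁻⁶ m/s²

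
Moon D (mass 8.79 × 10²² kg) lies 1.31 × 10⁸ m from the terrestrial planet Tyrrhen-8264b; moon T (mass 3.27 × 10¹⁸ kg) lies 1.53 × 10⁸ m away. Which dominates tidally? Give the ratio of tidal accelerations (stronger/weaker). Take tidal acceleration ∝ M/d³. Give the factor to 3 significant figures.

The tide-raising term goes as M/d³ (the gradient of a 1/d² field).
Moon D: (8.79 × 10²²) / (1.31 × 10⁸)³ = 3.910 × 10⁻²
Moon T: (3.27 × 10¹⁸) / (1.53 × 10⁸)³ = 9.130 × 10⁻⁷
Ratio (larger/smaller) = 42800

Moon D, by a factor of ≈ 42800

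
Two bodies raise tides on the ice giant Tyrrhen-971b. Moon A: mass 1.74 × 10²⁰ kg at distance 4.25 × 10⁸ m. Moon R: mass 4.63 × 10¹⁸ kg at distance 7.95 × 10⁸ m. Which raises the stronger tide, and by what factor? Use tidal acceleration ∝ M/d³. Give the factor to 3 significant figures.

The tide-raising term goes as M/d³ (the gradient of a 1/d² field).
Moon A: (1.74 × 10²⁰) / (4.25 × 10⁸)³ = 2.267 × 10⁻⁶
Moon R: (4.63 × 10¹⁸) / (7.95 × 10⁸)³ = 9.215 × 10⁻⁹
Ratio (larger/smaller) = 246

Moon A, by a factor of ≈ 246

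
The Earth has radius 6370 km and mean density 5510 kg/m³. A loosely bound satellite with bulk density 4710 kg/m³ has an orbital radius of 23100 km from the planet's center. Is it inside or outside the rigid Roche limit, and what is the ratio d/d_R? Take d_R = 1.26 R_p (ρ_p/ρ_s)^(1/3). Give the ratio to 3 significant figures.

d_R = 1.26 × (6370 km) × (5510/4710)^(1/3) = 8457 km
d/d_R = (23100) / (8457) = 2.73
Since d/d_R > 1, the body is outside the Roche limit.

outside; d/d_R ≈ 2.73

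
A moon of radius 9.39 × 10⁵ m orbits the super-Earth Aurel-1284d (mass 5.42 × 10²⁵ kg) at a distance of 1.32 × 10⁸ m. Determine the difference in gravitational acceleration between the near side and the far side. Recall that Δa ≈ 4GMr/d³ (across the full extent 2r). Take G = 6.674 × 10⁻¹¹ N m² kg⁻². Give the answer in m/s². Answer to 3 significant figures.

a_tidal = 4GMr/d³
        = 4 × (6.674 × 10⁻¹¹) × (5.42 × 10²⁵) × (9.39 × 10⁵) / (1.32 × 10⁸)³
        = 5.91 × 10⁻³ m/s²

5.91 × 10⁻³ m/s²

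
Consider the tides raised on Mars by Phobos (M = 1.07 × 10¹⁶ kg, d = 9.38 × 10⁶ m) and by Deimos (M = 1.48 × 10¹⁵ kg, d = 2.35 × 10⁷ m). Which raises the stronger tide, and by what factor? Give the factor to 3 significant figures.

The tide-raising term goes as M/d³ (the gradient of a 1/d² field).
Phobos: (1.07 × 10¹⁶) / (9.38 × 10⁶)³ = 1.297 × 10⁻⁵
Deimos: (1.48 × 10¹⁵) / (2.35 × 10⁷)³ = 1.140 × 10⁻⁷
Ratio (larger/smaller) = 114

Phobos, by a factor of ≈ 114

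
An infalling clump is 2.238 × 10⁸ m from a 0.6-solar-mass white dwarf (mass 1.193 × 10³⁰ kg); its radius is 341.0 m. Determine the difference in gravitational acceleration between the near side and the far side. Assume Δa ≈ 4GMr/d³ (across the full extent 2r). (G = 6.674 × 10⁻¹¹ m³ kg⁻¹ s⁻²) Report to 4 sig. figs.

Δa = 4GMr/d³
   = 4 × (6.674 × 10⁻¹¹) × (1.193 × 10³⁰) × (341.0) / (2.238 × 10⁸)³
   = 9.689 × 10⁻³ m/s²

9.689 × 10⁻³ m/s²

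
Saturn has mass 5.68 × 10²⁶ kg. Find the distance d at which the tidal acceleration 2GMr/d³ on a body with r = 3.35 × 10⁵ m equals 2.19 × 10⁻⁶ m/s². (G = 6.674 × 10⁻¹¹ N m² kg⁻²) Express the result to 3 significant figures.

2GMr/d³ = a_tidal  ⇒  d = (2GMr / a_tidal)^(1/3)
d = (2 × 6.674×10⁻¹¹ × (5.68 × 10²⁶) × (3.35 × 10⁵) / (2.19 × 10⁻⁶))^(1/3)
  = 2.26 × 10⁹ m

2.26 × 10⁹ m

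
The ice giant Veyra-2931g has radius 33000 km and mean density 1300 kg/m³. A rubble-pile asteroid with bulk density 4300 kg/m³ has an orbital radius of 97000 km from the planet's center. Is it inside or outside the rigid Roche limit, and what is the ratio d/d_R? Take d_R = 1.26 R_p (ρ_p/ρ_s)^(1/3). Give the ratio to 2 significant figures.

outside; d/d_R ≈ 3.5

d_R = 1.26 × (33000 km) × (1300/4300)^(1/3) = 27910 km
d/d_R = (97000) / (27910) = 3.5
Since d/d_R > 1, the body is outside the Roche limit.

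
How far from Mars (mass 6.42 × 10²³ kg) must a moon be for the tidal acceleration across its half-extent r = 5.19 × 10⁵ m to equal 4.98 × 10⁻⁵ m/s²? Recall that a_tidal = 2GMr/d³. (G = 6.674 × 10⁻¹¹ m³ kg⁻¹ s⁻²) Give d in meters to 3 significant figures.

9.63 × 10⁷ m

2GMr/d³ = a_tidal  ⇒  d = (2GMr / a_tidal)^(1/3)
d = (2 × 6.674×10⁻¹¹ × (6.42 × 10²³) × (5.19 × 10⁵) / (4.98 × 10⁻⁵))^(1/3)
  = 9.63 × 10⁷ m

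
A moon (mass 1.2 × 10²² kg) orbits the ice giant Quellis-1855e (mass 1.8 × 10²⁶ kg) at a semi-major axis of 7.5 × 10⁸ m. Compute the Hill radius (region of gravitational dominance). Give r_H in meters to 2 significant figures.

2.1 × 10⁷ m

r_H ≈ a (m/3M)^(1/3)
    = (7.5 × 10⁸) × (1.2 × 10²² / (3 × 1.8 × 10²⁶))^(1/3)
    = 2.1 × 10⁷ m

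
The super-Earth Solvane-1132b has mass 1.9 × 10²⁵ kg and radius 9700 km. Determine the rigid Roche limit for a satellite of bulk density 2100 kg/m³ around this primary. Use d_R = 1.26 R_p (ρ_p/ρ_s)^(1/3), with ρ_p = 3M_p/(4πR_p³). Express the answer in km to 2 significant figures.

16000 km

ρ_p = 3M_p/(4πR_p³) = 3 × (1.9 × 10²⁵) / (4π × (9.7 × 10⁶ m)³) = 5000 kg/m³
d_R = 1.26 × 9700 km × (5000/2100)^(1/3)
    = 16000 km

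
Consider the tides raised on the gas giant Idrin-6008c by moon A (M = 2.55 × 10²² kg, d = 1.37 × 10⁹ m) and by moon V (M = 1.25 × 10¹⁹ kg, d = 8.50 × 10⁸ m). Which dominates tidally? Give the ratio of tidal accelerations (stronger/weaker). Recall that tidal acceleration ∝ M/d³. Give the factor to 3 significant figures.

Moon A, by a factor of ≈ 487

The tide-raising term goes as M/d³ (the gradient of a 1/d² field).
Moon A: (2.55 × 10²²) / (1.37 × 10⁹)³ = 9.917 × 10⁻⁶
Moon V: (1.25 × 10¹⁹) / (8.50 × 10⁸)³ = 2.035 × 10⁻⁸
Ratio (larger/smaller) = 487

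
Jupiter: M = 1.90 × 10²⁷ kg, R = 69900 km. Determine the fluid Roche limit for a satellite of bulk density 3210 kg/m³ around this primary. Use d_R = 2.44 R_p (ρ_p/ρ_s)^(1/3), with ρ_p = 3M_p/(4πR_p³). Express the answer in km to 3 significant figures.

1.27 × 10⁵ km

ρ_p = 3M_p/(4πR_p³) = 3 × (1.90 × 10²⁷) / (4π × (6.99 × 10⁷ m)³) = 1330 kg/m³
d_R = 2.44 × 69900 km × (1330/3210)^(1/3)
    = 1.27 × 10⁵ km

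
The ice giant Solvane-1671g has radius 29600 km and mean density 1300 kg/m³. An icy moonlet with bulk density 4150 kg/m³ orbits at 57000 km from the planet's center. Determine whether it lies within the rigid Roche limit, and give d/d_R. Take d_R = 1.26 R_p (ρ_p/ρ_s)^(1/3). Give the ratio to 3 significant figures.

outside; d/d_R ≈ 2.25

d_R = 1.26 × (29600 km) × (1300/4150)^(1/3) = 25330 km
d/d_R = (57000) / (25330) = 2.25
Since d/d_R > 1, the body is outside the Roche limit.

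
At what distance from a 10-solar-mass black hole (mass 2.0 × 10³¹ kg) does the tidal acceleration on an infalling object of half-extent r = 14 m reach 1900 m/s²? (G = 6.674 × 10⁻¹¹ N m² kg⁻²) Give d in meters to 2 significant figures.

2GMr/d³ = a_tidal  ⇒  d = (2GMr / a_tidal)^(1/3)
d = (2 × 6.674×10⁻¹¹ × (2.0 × 10³¹) × (14) / (1900))^(1/3)
  = 2.7 × 10⁶ m

2.7 × 10⁶ m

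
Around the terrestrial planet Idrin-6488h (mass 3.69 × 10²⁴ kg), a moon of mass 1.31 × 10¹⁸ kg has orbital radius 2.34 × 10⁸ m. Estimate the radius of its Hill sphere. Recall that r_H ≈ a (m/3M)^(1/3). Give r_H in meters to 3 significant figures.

1.15 × 10⁶ m

r_H ≈ a (m/3M)^(1/3)
    = (2.34 × 10⁸) × (1.31 × 10¹⁸ / (3 × 3.69 × 10²⁴))^(1/3)
    = 1.15 × 10⁶ m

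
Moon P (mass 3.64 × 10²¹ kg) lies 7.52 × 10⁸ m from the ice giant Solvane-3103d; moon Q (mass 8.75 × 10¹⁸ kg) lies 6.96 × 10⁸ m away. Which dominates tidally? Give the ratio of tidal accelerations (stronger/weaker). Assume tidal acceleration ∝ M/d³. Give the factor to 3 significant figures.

The tide-raising term goes as M/d³ (the gradient of a 1/d² field).
Moon P: (3.64 × 10²¹) / (7.52 × 10⁸)³ = 8.559 × 10⁻⁶
Moon Q: (8.75 × 10¹⁸) / (6.96 × 10⁸)³ = 2.595 × 10⁻⁸
Ratio (larger/smaller) = 330

Moon P, by a factor of ≈ 330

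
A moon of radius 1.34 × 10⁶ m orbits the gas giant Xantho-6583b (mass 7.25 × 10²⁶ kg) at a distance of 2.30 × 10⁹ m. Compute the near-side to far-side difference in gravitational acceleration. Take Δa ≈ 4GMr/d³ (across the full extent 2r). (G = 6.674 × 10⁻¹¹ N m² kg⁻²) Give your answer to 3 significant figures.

2.13 × 10⁻⁵ m/s²

a_tidal = 4GMr/d³
        = 4 × (6.674 × 10⁻¹¹) × (7.25 × 10²⁶) × (1.34 × 10⁶) / (2.30 × 10⁹)³
        = 2.13 × 10⁻⁵ m/s²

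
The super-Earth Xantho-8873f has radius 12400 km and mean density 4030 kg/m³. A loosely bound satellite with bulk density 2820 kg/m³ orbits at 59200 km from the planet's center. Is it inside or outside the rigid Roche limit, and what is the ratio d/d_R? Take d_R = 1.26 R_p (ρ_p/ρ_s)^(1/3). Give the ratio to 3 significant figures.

outside; d/d_R ≈ 3.36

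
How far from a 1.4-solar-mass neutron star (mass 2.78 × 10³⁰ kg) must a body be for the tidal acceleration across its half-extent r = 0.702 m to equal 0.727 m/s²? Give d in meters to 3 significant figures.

7.10 × 10⁶ m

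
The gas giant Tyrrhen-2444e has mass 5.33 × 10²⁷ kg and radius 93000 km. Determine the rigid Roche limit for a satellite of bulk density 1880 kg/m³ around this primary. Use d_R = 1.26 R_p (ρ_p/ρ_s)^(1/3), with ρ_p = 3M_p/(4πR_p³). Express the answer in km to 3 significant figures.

ρ_p = 3M_p/(4πR_p³) = 3 × (5.33 × 10²⁷) / (4π × (9.30 × 10⁷ m)³) = 1580 kg/m³
d_R = 1.26 × 93000 km × (1580/1880)^(1/3)
    = 1.11 × 10⁵ km

1.11 × 10⁵ km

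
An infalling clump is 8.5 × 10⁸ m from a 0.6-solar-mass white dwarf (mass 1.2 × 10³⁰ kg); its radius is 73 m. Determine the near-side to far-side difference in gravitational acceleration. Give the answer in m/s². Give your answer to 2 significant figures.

Δg = 4GMr/d³
   = 4 × (6.674 × 10⁻¹¹) × (1.2 × 10³⁰) × (73) / (8.5 × 10⁸)³
   = 3.8 × 10⁻⁵ m/s²

3.8 × 10⁻⁵ m/s²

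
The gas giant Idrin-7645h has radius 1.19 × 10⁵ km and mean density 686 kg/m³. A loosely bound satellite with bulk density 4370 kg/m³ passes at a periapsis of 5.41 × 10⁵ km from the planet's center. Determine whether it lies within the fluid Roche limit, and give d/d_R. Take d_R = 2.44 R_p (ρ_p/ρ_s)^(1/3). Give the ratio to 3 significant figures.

d_R = 2.44 × (1.19 × 10⁵ km) × (686/4370)^(1/3) = 1.566 × 10⁵ km
d/d_R = (5.41 × 10⁵) / (1.566 × 10⁵) = 3.45
Since d/d_R > 1, the body is outside the Roche limit.

outside; d/d_R ≈ 3.45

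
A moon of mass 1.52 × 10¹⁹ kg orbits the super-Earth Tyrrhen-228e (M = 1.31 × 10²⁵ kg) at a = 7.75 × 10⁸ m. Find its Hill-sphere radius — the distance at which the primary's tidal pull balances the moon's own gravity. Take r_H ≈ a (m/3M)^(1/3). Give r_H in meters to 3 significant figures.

5.65 × 10⁶ m

r_H ≈ a (m/3M)^(1/3)
    = (7.75 × 10⁸) × (1.52 × 10¹⁹ / (3 × 1.31 × 10²⁵))^(1/3)
    = 5.65 × 10⁶ m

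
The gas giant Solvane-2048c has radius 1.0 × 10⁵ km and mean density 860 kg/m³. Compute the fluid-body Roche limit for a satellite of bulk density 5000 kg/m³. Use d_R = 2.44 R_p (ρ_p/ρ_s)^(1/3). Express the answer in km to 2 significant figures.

1.4 × 10⁵ km

d_R = 2.44 × 1.0 × 10⁵ km × (860/5000)^(1/3)
    = 1.4 × 10⁵ km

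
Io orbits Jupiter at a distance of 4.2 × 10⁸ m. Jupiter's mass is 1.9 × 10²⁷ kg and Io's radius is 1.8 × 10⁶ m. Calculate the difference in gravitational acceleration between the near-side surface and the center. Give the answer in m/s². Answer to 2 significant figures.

6.2 × 10⁻³ m/s²

Since r ≪ d, expand the inverse-square field across one radius to get the leading 2GMr/d³ term.
Δa = 2GMr/d³
   = 2 × (6.674 × 10⁻¹¹) × (1.9 × 10²⁷) × (1.8 × 10⁶) / (4.2 × 10⁸)³
   = 6.2 × 10⁻³ m/s²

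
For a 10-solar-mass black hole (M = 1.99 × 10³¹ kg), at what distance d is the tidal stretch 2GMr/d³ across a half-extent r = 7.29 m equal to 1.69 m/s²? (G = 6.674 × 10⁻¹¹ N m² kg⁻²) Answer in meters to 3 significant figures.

2.25 × 10⁷ m

2GMr/d³ = a_tidal  ⇒  d = (2GMr / a_tidal)^(1/3)
d = (2 × 6.674×10⁻¹¹ × (1.99 × 10³¹) × (7.29) / (1.69))^(1/3)
  = 2.25 × 10⁷ m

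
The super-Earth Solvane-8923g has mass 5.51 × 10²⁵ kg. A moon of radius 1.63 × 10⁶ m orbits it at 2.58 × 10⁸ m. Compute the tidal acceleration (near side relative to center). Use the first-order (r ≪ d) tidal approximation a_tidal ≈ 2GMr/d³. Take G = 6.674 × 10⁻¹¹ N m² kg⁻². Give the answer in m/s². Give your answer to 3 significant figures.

Δg = 2GMr/d³
   = 2 × (6.674 × 10⁻¹¹) × (5.51 × 10²⁵) × (1.63 × 10⁶) / (2.58 × 10⁸)³
   = 6.98 × 10⁻⁴ m/s²

6.98 × 10⁻⁴ m/s²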